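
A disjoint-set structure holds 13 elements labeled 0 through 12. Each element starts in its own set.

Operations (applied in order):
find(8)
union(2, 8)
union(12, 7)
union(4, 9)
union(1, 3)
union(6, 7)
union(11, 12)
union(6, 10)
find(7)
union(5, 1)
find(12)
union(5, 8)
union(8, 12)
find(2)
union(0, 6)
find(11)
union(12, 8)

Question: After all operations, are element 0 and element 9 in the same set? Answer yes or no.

Answer: no

Derivation:
Step 1: find(8) -> no change; set of 8 is {8}
Step 2: union(2, 8) -> merged; set of 2 now {2, 8}
Step 3: union(12, 7) -> merged; set of 12 now {7, 12}
Step 4: union(4, 9) -> merged; set of 4 now {4, 9}
Step 5: union(1, 3) -> merged; set of 1 now {1, 3}
Step 6: union(6, 7) -> merged; set of 6 now {6, 7, 12}
Step 7: union(11, 12) -> merged; set of 11 now {6, 7, 11, 12}
Step 8: union(6, 10) -> merged; set of 6 now {6, 7, 10, 11, 12}
Step 9: find(7) -> no change; set of 7 is {6, 7, 10, 11, 12}
Step 10: union(5, 1) -> merged; set of 5 now {1, 3, 5}
Step 11: find(12) -> no change; set of 12 is {6, 7, 10, 11, 12}
Step 12: union(5, 8) -> merged; set of 5 now {1, 2, 3, 5, 8}
Step 13: union(8, 12) -> merged; set of 8 now {1, 2, 3, 5, 6, 7, 8, 10, 11, 12}
Step 14: find(2) -> no change; set of 2 is {1, 2, 3, 5, 6, 7, 8, 10, 11, 12}
Step 15: union(0, 6) -> merged; set of 0 now {0, 1, 2, 3, 5, 6, 7, 8, 10, 11, 12}
Step 16: find(11) -> no change; set of 11 is {0, 1, 2, 3, 5, 6, 7, 8, 10, 11, 12}
Step 17: union(12, 8) -> already same set; set of 12 now {0, 1, 2, 3, 5, 6, 7, 8, 10, 11, 12}
Set of 0: {0, 1, 2, 3, 5, 6, 7, 8, 10, 11, 12}; 9 is not a member.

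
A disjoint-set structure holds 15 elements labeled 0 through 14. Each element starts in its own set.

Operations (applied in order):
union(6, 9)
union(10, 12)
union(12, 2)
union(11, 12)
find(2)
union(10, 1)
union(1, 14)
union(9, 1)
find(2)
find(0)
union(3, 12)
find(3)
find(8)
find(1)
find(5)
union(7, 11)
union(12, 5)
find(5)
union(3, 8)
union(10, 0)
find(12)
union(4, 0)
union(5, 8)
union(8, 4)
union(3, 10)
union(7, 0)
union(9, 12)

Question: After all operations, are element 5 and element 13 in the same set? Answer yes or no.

Answer: no

Derivation:
Step 1: union(6, 9) -> merged; set of 6 now {6, 9}
Step 2: union(10, 12) -> merged; set of 10 now {10, 12}
Step 3: union(12, 2) -> merged; set of 12 now {2, 10, 12}
Step 4: union(11, 12) -> merged; set of 11 now {2, 10, 11, 12}
Step 5: find(2) -> no change; set of 2 is {2, 10, 11, 12}
Step 6: union(10, 1) -> merged; set of 10 now {1, 2, 10, 11, 12}
Step 7: union(1, 14) -> merged; set of 1 now {1, 2, 10, 11, 12, 14}
Step 8: union(9, 1) -> merged; set of 9 now {1, 2, 6, 9, 10, 11, 12, 14}
Step 9: find(2) -> no change; set of 2 is {1, 2, 6, 9, 10, 11, 12, 14}
Step 10: find(0) -> no change; set of 0 is {0}
Step 11: union(3, 12) -> merged; set of 3 now {1, 2, 3, 6, 9, 10, 11, 12, 14}
Step 12: find(3) -> no change; set of 3 is {1, 2, 3, 6, 9, 10, 11, 12, 14}
Step 13: find(8) -> no change; set of 8 is {8}
Step 14: find(1) -> no change; set of 1 is {1, 2, 3, 6, 9, 10, 11, 12, 14}
Step 15: find(5) -> no change; set of 5 is {5}
Step 16: union(7, 11) -> merged; set of 7 now {1, 2, 3, 6, 7, 9, 10, 11, 12, 14}
Step 17: union(12, 5) -> merged; set of 12 now {1, 2, 3, 5, 6, 7, 9, 10, 11, 12, 14}
Step 18: find(5) -> no change; set of 5 is {1, 2, 3, 5, 6, 7, 9, 10, 11, 12, 14}
Step 19: union(3, 8) -> merged; set of 3 now {1, 2, 3, 5, 6, 7, 8, 9, 10, 11, 12, 14}
Step 20: union(10, 0) -> merged; set of 10 now {0, 1, 2, 3, 5, 6, 7, 8, 9, 10, 11, 12, 14}
Step 21: find(12) -> no change; set of 12 is {0, 1, 2, 3, 5, 6, 7, 8, 9, 10, 11, 12, 14}
Step 22: union(4, 0) -> merged; set of 4 now {0, 1, 2, 3, 4, 5, 6, 7, 8, 9, 10, 11, 12, 14}
Step 23: union(5, 8) -> already same set; set of 5 now {0, 1, 2, 3, 4, 5, 6, 7, 8, 9, 10, 11, 12, 14}
Step 24: union(8, 4) -> already same set; set of 8 now {0, 1, 2, 3, 4, 5, 6, 7, 8, 9, 10, 11, 12, 14}
Step 25: union(3, 10) -> already same set; set of 3 now {0, 1, 2, 3, 4, 5, 6, 7, 8, 9, 10, 11, 12, 14}
Step 26: union(7, 0) -> already same set; set of 7 now {0, 1, 2, 3, 4, 5, 6, 7, 8, 9, 10, 11, 12, 14}
Step 27: union(9, 12) -> already same set; set of 9 now {0, 1, 2, 3, 4, 5, 6, 7, 8, 9, 10, 11, 12, 14}
Set of 5: {0, 1, 2, 3, 4, 5, 6, 7, 8, 9, 10, 11, 12, 14}; 13 is not a member.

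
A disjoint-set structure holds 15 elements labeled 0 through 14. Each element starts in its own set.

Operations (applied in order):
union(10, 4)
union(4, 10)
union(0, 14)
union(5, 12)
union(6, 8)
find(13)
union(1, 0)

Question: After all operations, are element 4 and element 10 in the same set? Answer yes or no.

Step 1: union(10, 4) -> merged; set of 10 now {4, 10}
Step 2: union(4, 10) -> already same set; set of 4 now {4, 10}
Step 3: union(0, 14) -> merged; set of 0 now {0, 14}
Step 4: union(5, 12) -> merged; set of 5 now {5, 12}
Step 5: union(6, 8) -> merged; set of 6 now {6, 8}
Step 6: find(13) -> no change; set of 13 is {13}
Step 7: union(1, 0) -> merged; set of 1 now {0, 1, 14}
Set of 4: {4, 10}; 10 is a member.

Answer: yes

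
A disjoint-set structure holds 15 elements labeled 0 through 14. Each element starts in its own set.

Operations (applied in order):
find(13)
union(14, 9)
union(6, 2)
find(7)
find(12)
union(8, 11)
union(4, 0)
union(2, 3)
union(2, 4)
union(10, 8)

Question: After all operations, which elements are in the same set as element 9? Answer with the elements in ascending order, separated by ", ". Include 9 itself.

Answer: 9, 14

Derivation:
Step 1: find(13) -> no change; set of 13 is {13}
Step 2: union(14, 9) -> merged; set of 14 now {9, 14}
Step 3: union(6, 2) -> merged; set of 6 now {2, 6}
Step 4: find(7) -> no change; set of 7 is {7}
Step 5: find(12) -> no change; set of 12 is {12}
Step 6: union(8, 11) -> merged; set of 8 now {8, 11}
Step 7: union(4, 0) -> merged; set of 4 now {0, 4}
Step 8: union(2, 3) -> merged; set of 2 now {2, 3, 6}
Step 9: union(2, 4) -> merged; set of 2 now {0, 2, 3, 4, 6}
Step 10: union(10, 8) -> merged; set of 10 now {8, 10, 11}
Component of 9: {9, 14}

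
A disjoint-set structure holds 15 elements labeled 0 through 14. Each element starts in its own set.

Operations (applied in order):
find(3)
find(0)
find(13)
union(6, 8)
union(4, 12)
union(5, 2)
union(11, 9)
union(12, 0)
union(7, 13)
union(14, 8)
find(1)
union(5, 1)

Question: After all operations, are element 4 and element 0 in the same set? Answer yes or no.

Step 1: find(3) -> no change; set of 3 is {3}
Step 2: find(0) -> no change; set of 0 is {0}
Step 3: find(13) -> no change; set of 13 is {13}
Step 4: union(6, 8) -> merged; set of 6 now {6, 8}
Step 5: union(4, 12) -> merged; set of 4 now {4, 12}
Step 6: union(5, 2) -> merged; set of 5 now {2, 5}
Step 7: union(11, 9) -> merged; set of 11 now {9, 11}
Step 8: union(12, 0) -> merged; set of 12 now {0, 4, 12}
Step 9: union(7, 13) -> merged; set of 7 now {7, 13}
Step 10: union(14, 8) -> merged; set of 14 now {6, 8, 14}
Step 11: find(1) -> no change; set of 1 is {1}
Step 12: union(5, 1) -> merged; set of 5 now {1, 2, 5}
Set of 4: {0, 4, 12}; 0 is a member.

Answer: yes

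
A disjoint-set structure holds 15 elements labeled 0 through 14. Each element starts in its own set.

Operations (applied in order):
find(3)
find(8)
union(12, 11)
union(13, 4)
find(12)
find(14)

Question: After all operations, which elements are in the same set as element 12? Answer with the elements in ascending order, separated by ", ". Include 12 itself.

Step 1: find(3) -> no change; set of 3 is {3}
Step 2: find(8) -> no change; set of 8 is {8}
Step 3: union(12, 11) -> merged; set of 12 now {11, 12}
Step 4: union(13, 4) -> merged; set of 13 now {4, 13}
Step 5: find(12) -> no change; set of 12 is {11, 12}
Step 6: find(14) -> no change; set of 14 is {14}
Component of 12: {11, 12}

Answer: 11, 12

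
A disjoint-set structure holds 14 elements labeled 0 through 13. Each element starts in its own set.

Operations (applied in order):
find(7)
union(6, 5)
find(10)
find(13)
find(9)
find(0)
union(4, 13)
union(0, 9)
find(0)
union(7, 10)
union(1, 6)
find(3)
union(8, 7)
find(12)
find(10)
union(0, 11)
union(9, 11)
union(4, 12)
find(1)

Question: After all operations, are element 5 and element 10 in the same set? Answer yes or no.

Answer: no

Derivation:
Step 1: find(7) -> no change; set of 7 is {7}
Step 2: union(6, 5) -> merged; set of 6 now {5, 6}
Step 3: find(10) -> no change; set of 10 is {10}
Step 4: find(13) -> no change; set of 13 is {13}
Step 5: find(9) -> no change; set of 9 is {9}
Step 6: find(0) -> no change; set of 0 is {0}
Step 7: union(4, 13) -> merged; set of 4 now {4, 13}
Step 8: union(0, 9) -> merged; set of 0 now {0, 9}
Step 9: find(0) -> no change; set of 0 is {0, 9}
Step 10: union(7, 10) -> merged; set of 7 now {7, 10}
Step 11: union(1, 6) -> merged; set of 1 now {1, 5, 6}
Step 12: find(3) -> no change; set of 3 is {3}
Step 13: union(8, 7) -> merged; set of 8 now {7, 8, 10}
Step 14: find(12) -> no change; set of 12 is {12}
Step 15: find(10) -> no change; set of 10 is {7, 8, 10}
Step 16: union(0, 11) -> merged; set of 0 now {0, 9, 11}
Step 17: union(9, 11) -> already same set; set of 9 now {0, 9, 11}
Step 18: union(4, 12) -> merged; set of 4 now {4, 12, 13}
Step 19: find(1) -> no change; set of 1 is {1, 5, 6}
Set of 5: {1, 5, 6}; 10 is not a member.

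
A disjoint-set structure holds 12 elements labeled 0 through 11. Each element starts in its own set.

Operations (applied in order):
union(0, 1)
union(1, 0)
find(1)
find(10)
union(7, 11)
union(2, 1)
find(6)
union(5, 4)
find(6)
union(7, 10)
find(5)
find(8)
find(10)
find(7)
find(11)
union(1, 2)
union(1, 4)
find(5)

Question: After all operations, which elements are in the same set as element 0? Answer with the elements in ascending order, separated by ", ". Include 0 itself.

Step 1: union(0, 1) -> merged; set of 0 now {0, 1}
Step 2: union(1, 0) -> already same set; set of 1 now {0, 1}
Step 3: find(1) -> no change; set of 1 is {0, 1}
Step 4: find(10) -> no change; set of 10 is {10}
Step 5: union(7, 11) -> merged; set of 7 now {7, 11}
Step 6: union(2, 1) -> merged; set of 2 now {0, 1, 2}
Step 7: find(6) -> no change; set of 6 is {6}
Step 8: union(5, 4) -> merged; set of 5 now {4, 5}
Step 9: find(6) -> no change; set of 6 is {6}
Step 10: union(7, 10) -> merged; set of 7 now {7, 10, 11}
Step 11: find(5) -> no change; set of 5 is {4, 5}
Step 12: find(8) -> no change; set of 8 is {8}
Step 13: find(10) -> no change; set of 10 is {7, 10, 11}
Step 14: find(7) -> no change; set of 7 is {7, 10, 11}
Step 15: find(11) -> no change; set of 11 is {7, 10, 11}
Step 16: union(1, 2) -> already same set; set of 1 now {0, 1, 2}
Step 17: union(1, 4) -> merged; set of 1 now {0, 1, 2, 4, 5}
Step 18: find(5) -> no change; set of 5 is {0, 1, 2, 4, 5}
Component of 0: {0, 1, 2, 4, 5}

Answer: 0, 1, 2, 4, 5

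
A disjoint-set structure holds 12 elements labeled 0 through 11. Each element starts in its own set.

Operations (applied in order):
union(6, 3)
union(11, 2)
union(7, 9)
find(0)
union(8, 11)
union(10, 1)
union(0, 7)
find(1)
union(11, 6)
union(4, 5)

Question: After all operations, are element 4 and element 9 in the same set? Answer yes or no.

Step 1: union(6, 3) -> merged; set of 6 now {3, 6}
Step 2: union(11, 2) -> merged; set of 11 now {2, 11}
Step 3: union(7, 9) -> merged; set of 7 now {7, 9}
Step 4: find(0) -> no change; set of 0 is {0}
Step 5: union(8, 11) -> merged; set of 8 now {2, 8, 11}
Step 6: union(10, 1) -> merged; set of 10 now {1, 10}
Step 7: union(0, 7) -> merged; set of 0 now {0, 7, 9}
Step 8: find(1) -> no change; set of 1 is {1, 10}
Step 9: union(11, 6) -> merged; set of 11 now {2, 3, 6, 8, 11}
Step 10: union(4, 5) -> merged; set of 4 now {4, 5}
Set of 4: {4, 5}; 9 is not a member.

Answer: no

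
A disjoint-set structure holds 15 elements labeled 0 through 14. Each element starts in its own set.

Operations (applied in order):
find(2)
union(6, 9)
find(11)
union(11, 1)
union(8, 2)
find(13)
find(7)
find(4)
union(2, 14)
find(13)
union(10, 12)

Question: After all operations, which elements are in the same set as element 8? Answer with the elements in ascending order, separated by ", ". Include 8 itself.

Answer: 2, 8, 14

Derivation:
Step 1: find(2) -> no change; set of 2 is {2}
Step 2: union(6, 9) -> merged; set of 6 now {6, 9}
Step 3: find(11) -> no change; set of 11 is {11}
Step 4: union(11, 1) -> merged; set of 11 now {1, 11}
Step 5: union(8, 2) -> merged; set of 8 now {2, 8}
Step 6: find(13) -> no change; set of 13 is {13}
Step 7: find(7) -> no change; set of 7 is {7}
Step 8: find(4) -> no change; set of 4 is {4}
Step 9: union(2, 14) -> merged; set of 2 now {2, 8, 14}
Step 10: find(13) -> no change; set of 13 is {13}
Step 11: union(10, 12) -> merged; set of 10 now {10, 12}
Component of 8: {2, 8, 14}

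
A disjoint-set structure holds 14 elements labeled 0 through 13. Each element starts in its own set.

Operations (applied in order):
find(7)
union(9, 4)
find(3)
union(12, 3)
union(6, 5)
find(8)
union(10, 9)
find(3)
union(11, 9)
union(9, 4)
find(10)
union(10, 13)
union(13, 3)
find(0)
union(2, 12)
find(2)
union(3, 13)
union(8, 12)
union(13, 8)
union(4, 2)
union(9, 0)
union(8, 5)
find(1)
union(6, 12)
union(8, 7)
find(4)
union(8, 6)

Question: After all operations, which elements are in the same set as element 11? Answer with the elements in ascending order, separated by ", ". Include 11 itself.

Step 1: find(7) -> no change; set of 7 is {7}
Step 2: union(9, 4) -> merged; set of 9 now {4, 9}
Step 3: find(3) -> no change; set of 3 is {3}
Step 4: union(12, 3) -> merged; set of 12 now {3, 12}
Step 5: union(6, 5) -> merged; set of 6 now {5, 6}
Step 6: find(8) -> no change; set of 8 is {8}
Step 7: union(10, 9) -> merged; set of 10 now {4, 9, 10}
Step 8: find(3) -> no change; set of 3 is {3, 12}
Step 9: union(11, 9) -> merged; set of 11 now {4, 9, 10, 11}
Step 10: union(9, 4) -> already same set; set of 9 now {4, 9, 10, 11}
Step 11: find(10) -> no change; set of 10 is {4, 9, 10, 11}
Step 12: union(10, 13) -> merged; set of 10 now {4, 9, 10, 11, 13}
Step 13: union(13, 3) -> merged; set of 13 now {3, 4, 9, 10, 11, 12, 13}
Step 14: find(0) -> no change; set of 0 is {0}
Step 15: union(2, 12) -> merged; set of 2 now {2, 3, 4, 9, 10, 11, 12, 13}
Step 16: find(2) -> no change; set of 2 is {2, 3, 4, 9, 10, 11, 12, 13}
Step 17: union(3, 13) -> already same set; set of 3 now {2, 3, 4, 9, 10, 11, 12, 13}
Step 18: union(8, 12) -> merged; set of 8 now {2, 3, 4, 8, 9, 10, 11, 12, 13}
Step 19: union(13, 8) -> already same set; set of 13 now {2, 3, 4, 8, 9, 10, 11, 12, 13}
Step 20: union(4, 2) -> already same set; set of 4 now {2, 3, 4, 8, 9, 10, 11, 12, 13}
Step 21: union(9, 0) -> merged; set of 9 now {0, 2, 3, 4, 8, 9, 10, 11, 12, 13}
Step 22: union(8, 5) -> merged; set of 8 now {0, 2, 3, 4, 5, 6, 8, 9, 10, 11, 12, 13}
Step 23: find(1) -> no change; set of 1 is {1}
Step 24: union(6, 12) -> already same set; set of 6 now {0, 2, 3, 4, 5, 6, 8, 9, 10, 11, 12, 13}
Step 25: union(8, 7) -> merged; set of 8 now {0, 2, 3, 4, 5, 6, 7, 8, 9, 10, 11, 12, 13}
Step 26: find(4) -> no change; set of 4 is {0, 2, 3, 4, 5, 6, 7, 8, 9, 10, 11, 12, 13}
Step 27: union(8, 6) -> already same set; set of 8 now {0, 2, 3, 4, 5, 6, 7, 8, 9, 10, 11, 12, 13}
Component of 11: {0, 2, 3, 4, 5, 6, 7, 8, 9, 10, 11, 12, 13}

Answer: 0, 2, 3, 4, 5, 6, 7, 8, 9, 10, 11, 12, 13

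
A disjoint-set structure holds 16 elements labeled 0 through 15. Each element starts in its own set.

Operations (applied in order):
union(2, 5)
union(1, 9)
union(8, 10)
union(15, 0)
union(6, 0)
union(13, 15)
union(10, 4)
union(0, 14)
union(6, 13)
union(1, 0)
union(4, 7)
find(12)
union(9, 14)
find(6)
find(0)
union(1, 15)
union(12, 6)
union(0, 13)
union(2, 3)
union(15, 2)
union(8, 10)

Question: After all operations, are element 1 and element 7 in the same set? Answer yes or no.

Answer: no

Derivation:
Step 1: union(2, 5) -> merged; set of 2 now {2, 5}
Step 2: union(1, 9) -> merged; set of 1 now {1, 9}
Step 3: union(8, 10) -> merged; set of 8 now {8, 10}
Step 4: union(15, 0) -> merged; set of 15 now {0, 15}
Step 5: union(6, 0) -> merged; set of 6 now {0, 6, 15}
Step 6: union(13, 15) -> merged; set of 13 now {0, 6, 13, 15}
Step 7: union(10, 4) -> merged; set of 10 now {4, 8, 10}
Step 8: union(0, 14) -> merged; set of 0 now {0, 6, 13, 14, 15}
Step 9: union(6, 13) -> already same set; set of 6 now {0, 6, 13, 14, 15}
Step 10: union(1, 0) -> merged; set of 1 now {0, 1, 6, 9, 13, 14, 15}
Step 11: union(4, 7) -> merged; set of 4 now {4, 7, 8, 10}
Step 12: find(12) -> no change; set of 12 is {12}
Step 13: union(9, 14) -> already same set; set of 9 now {0, 1, 6, 9, 13, 14, 15}
Step 14: find(6) -> no change; set of 6 is {0, 1, 6, 9, 13, 14, 15}
Step 15: find(0) -> no change; set of 0 is {0, 1, 6, 9, 13, 14, 15}
Step 16: union(1, 15) -> already same set; set of 1 now {0, 1, 6, 9, 13, 14, 15}
Step 17: union(12, 6) -> merged; set of 12 now {0, 1, 6, 9, 12, 13, 14, 15}
Step 18: union(0, 13) -> already same set; set of 0 now {0, 1, 6, 9, 12, 13, 14, 15}
Step 19: union(2, 3) -> merged; set of 2 now {2, 3, 5}
Step 20: union(15, 2) -> merged; set of 15 now {0, 1, 2, 3, 5, 6, 9, 12, 13, 14, 15}
Step 21: union(8, 10) -> already same set; set of 8 now {4, 7, 8, 10}
Set of 1: {0, 1, 2, 3, 5, 6, 9, 12, 13, 14, 15}; 7 is not a member.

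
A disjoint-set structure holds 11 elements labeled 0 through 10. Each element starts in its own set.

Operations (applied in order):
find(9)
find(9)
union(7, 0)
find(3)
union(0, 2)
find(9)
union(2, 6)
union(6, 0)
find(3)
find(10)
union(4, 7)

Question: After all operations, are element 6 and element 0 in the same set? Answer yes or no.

Answer: yes

Derivation:
Step 1: find(9) -> no change; set of 9 is {9}
Step 2: find(9) -> no change; set of 9 is {9}
Step 3: union(7, 0) -> merged; set of 7 now {0, 7}
Step 4: find(3) -> no change; set of 3 is {3}
Step 5: union(0, 2) -> merged; set of 0 now {0, 2, 7}
Step 6: find(9) -> no change; set of 9 is {9}
Step 7: union(2, 6) -> merged; set of 2 now {0, 2, 6, 7}
Step 8: union(6, 0) -> already same set; set of 6 now {0, 2, 6, 7}
Step 9: find(3) -> no change; set of 3 is {3}
Step 10: find(10) -> no change; set of 10 is {10}
Step 11: union(4, 7) -> merged; set of 4 now {0, 2, 4, 6, 7}
Set of 6: {0, 2, 4, 6, 7}; 0 is a member.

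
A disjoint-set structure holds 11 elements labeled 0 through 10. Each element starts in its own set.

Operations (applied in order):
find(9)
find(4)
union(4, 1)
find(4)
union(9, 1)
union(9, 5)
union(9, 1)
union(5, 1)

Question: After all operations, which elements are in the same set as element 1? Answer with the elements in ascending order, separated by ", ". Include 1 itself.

Step 1: find(9) -> no change; set of 9 is {9}
Step 2: find(4) -> no change; set of 4 is {4}
Step 3: union(4, 1) -> merged; set of 4 now {1, 4}
Step 4: find(4) -> no change; set of 4 is {1, 4}
Step 5: union(9, 1) -> merged; set of 9 now {1, 4, 9}
Step 6: union(9, 5) -> merged; set of 9 now {1, 4, 5, 9}
Step 7: union(9, 1) -> already same set; set of 9 now {1, 4, 5, 9}
Step 8: union(5, 1) -> already same set; set of 5 now {1, 4, 5, 9}
Component of 1: {1, 4, 5, 9}

Answer: 1, 4, 5, 9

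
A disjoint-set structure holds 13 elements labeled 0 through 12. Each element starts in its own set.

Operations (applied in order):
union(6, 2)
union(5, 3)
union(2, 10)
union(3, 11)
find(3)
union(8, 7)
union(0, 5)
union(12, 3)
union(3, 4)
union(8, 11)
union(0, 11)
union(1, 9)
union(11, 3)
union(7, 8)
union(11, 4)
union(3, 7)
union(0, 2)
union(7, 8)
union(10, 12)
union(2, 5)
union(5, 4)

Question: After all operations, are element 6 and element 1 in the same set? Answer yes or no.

Answer: no

Derivation:
Step 1: union(6, 2) -> merged; set of 6 now {2, 6}
Step 2: union(5, 3) -> merged; set of 5 now {3, 5}
Step 3: union(2, 10) -> merged; set of 2 now {2, 6, 10}
Step 4: union(3, 11) -> merged; set of 3 now {3, 5, 11}
Step 5: find(3) -> no change; set of 3 is {3, 5, 11}
Step 6: union(8, 7) -> merged; set of 8 now {7, 8}
Step 7: union(0, 5) -> merged; set of 0 now {0, 3, 5, 11}
Step 8: union(12, 3) -> merged; set of 12 now {0, 3, 5, 11, 12}
Step 9: union(3, 4) -> merged; set of 3 now {0, 3, 4, 5, 11, 12}
Step 10: union(8, 11) -> merged; set of 8 now {0, 3, 4, 5, 7, 8, 11, 12}
Step 11: union(0, 11) -> already same set; set of 0 now {0, 3, 4, 5, 7, 8, 11, 12}
Step 12: union(1, 9) -> merged; set of 1 now {1, 9}
Step 13: union(11, 3) -> already same set; set of 11 now {0, 3, 4, 5, 7, 8, 11, 12}
Step 14: union(7, 8) -> already same set; set of 7 now {0, 3, 4, 5, 7, 8, 11, 12}
Step 15: union(11, 4) -> already same set; set of 11 now {0, 3, 4, 5, 7, 8, 11, 12}
Step 16: union(3, 7) -> already same set; set of 3 now {0, 3, 4, 5, 7, 8, 11, 12}
Step 17: union(0, 2) -> merged; set of 0 now {0, 2, 3, 4, 5, 6, 7, 8, 10, 11, 12}
Step 18: union(7, 8) -> already same set; set of 7 now {0, 2, 3, 4, 5, 6, 7, 8, 10, 11, 12}
Step 19: union(10, 12) -> already same set; set of 10 now {0, 2, 3, 4, 5, 6, 7, 8, 10, 11, 12}
Step 20: union(2, 5) -> already same set; set of 2 now {0, 2, 3, 4, 5, 6, 7, 8, 10, 11, 12}
Step 21: union(5, 4) -> already same set; set of 5 now {0, 2, 3, 4, 5, 6, 7, 8, 10, 11, 12}
Set of 6: {0, 2, 3, 4, 5, 6, 7, 8, 10, 11, 12}; 1 is not a member.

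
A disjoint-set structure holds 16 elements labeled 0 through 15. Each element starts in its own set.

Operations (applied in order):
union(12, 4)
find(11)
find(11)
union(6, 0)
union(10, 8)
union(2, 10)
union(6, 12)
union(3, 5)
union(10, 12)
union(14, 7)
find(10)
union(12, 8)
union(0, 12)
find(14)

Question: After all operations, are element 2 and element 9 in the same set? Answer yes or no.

Step 1: union(12, 4) -> merged; set of 12 now {4, 12}
Step 2: find(11) -> no change; set of 11 is {11}
Step 3: find(11) -> no change; set of 11 is {11}
Step 4: union(6, 0) -> merged; set of 6 now {0, 6}
Step 5: union(10, 8) -> merged; set of 10 now {8, 10}
Step 6: union(2, 10) -> merged; set of 2 now {2, 8, 10}
Step 7: union(6, 12) -> merged; set of 6 now {0, 4, 6, 12}
Step 8: union(3, 5) -> merged; set of 3 now {3, 5}
Step 9: union(10, 12) -> merged; set of 10 now {0, 2, 4, 6, 8, 10, 12}
Step 10: union(14, 7) -> merged; set of 14 now {7, 14}
Step 11: find(10) -> no change; set of 10 is {0, 2, 4, 6, 8, 10, 12}
Step 12: union(12, 8) -> already same set; set of 12 now {0, 2, 4, 6, 8, 10, 12}
Step 13: union(0, 12) -> already same set; set of 0 now {0, 2, 4, 6, 8, 10, 12}
Step 14: find(14) -> no change; set of 14 is {7, 14}
Set of 2: {0, 2, 4, 6, 8, 10, 12}; 9 is not a member.

Answer: no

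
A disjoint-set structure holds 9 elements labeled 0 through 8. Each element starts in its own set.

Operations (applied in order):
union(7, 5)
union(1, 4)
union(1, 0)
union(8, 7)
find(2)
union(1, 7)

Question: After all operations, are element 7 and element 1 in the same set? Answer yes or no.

Step 1: union(7, 5) -> merged; set of 7 now {5, 7}
Step 2: union(1, 4) -> merged; set of 1 now {1, 4}
Step 3: union(1, 0) -> merged; set of 1 now {0, 1, 4}
Step 4: union(8, 7) -> merged; set of 8 now {5, 7, 8}
Step 5: find(2) -> no change; set of 2 is {2}
Step 6: union(1, 7) -> merged; set of 1 now {0, 1, 4, 5, 7, 8}
Set of 7: {0, 1, 4, 5, 7, 8}; 1 is a member.

Answer: yes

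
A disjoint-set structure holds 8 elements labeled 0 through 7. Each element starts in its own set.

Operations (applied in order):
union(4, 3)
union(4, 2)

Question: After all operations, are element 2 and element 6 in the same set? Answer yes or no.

Answer: no

Derivation:
Step 1: union(4, 3) -> merged; set of 4 now {3, 4}
Step 2: union(4, 2) -> merged; set of 4 now {2, 3, 4}
Set of 2: {2, 3, 4}; 6 is not a member.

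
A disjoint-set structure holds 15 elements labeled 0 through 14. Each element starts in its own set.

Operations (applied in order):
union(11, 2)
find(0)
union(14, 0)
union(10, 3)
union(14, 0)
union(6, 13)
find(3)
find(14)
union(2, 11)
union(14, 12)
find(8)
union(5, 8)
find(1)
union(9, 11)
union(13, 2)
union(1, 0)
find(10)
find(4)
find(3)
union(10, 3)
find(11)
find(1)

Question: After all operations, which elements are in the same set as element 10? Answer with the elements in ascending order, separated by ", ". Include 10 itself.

Answer: 3, 10

Derivation:
Step 1: union(11, 2) -> merged; set of 11 now {2, 11}
Step 2: find(0) -> no change; set of 0 is {0}
Step 3: union(14, 0) -> merged; set of 14 now {0, 14}
Step 4: union(10, 3) -> merged; set of 10 now {3, 10}
Step 5: union(14, 0) -> already same set; set of 14 now {0, 14}
Step 6: union(6, 13) -> merged; set of 6 now {6, 13}
Step 7: find(3) -> no change; set of 3 is {3, 10}
Step 8: find(14) -> no change; set of 14 is {0, 14}
Step 9: union(2, 11) -> already same set; set of 2 now {2, 11}
Step 10: union(14, 12) -> merged; set of 14 now {0, 12, 14}
Step 11: find(8) -> no change; set of 8 is {8}
Step 12: union(5, 8) -> merged; set of 5 now {5, 8}
Step 13: find(1) -> no change; set of 1 is {1}
Step 14: union(9, 11) -> merged; set of 9 now {2, 9, 11}
Step 15: union(13, 2) -> merged; set of 13 now {2, 6, 9, 11, 13}
Step 16: union(1, 0) -> merged; set of 1 now {0, 1, 12, 14}
Step 17: find(10) -> no change; set of 10 is {3, 10}
Step 18: find(4) -> no change; set of 4 is {4}
Step 19: find(3) -> no change; set of 3 is {3, 10}
Step 20: union(10, 3) -> already same set; set of 10 now {3, 10}
Step 21: find(11) -> no change; set of 11 is {2, 6, 9, 11, 13}
Step 22: find(1) -> no change; set of 1 is {0, 1, 12, 14}
Component of 10: {3, 10}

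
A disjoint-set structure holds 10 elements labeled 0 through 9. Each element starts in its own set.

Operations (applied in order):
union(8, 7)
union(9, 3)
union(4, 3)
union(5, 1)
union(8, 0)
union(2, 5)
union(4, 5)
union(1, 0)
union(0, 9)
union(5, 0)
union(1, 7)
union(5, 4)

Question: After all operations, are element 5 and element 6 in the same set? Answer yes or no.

Answer: no

Derivation:
Step 1: union(8, 7) -> merged; set of 8 now {7, 8}
Step 2: union(9, 3) -> merged; set of 9 now {3, 9}
Step 3: union(4, 3) -> merged; set of 4 now {3, 4, 9}
Step 4: union(5, 1) -> merged; set of 5 now {1, 5}
Step 5: union(8, 0) -> merged; set of 8 now {0, 7, 8}
Step 6: union(2, 5) -> merged; set of 2 now {1, 2, 5}
Step 7: union(4, 5) -> merged; set of 4 now {1, 2, 3, 4, 5, 9}
Step 8: union(1, 0) -> merged; set of 1 now {0, 1, 2, 3, 4, 5, 7, 8, 9}
Step 9: union(0, 9) -> already same set; set of 0 now {0, 1, 2, 3, 4, 5, 7, 8, 9}
Step 10: union(5, 0) -> already same set; set of 5 now {0, 1, 2, 3, 4, 5, 7, 8, 9}
Step 11: union(1, 7) -> already same set; set of 1 now {0, 1, 2, 3, 4, 5, 7, 8, 9}
Step 12: union(5, 4) -> already same set; set of 5 now {0, 1, 2, 3, 4, 5, 7, 8, 9}
Set of 5: {0, 1, 2, 3, 4, 5, 7, 8, 9}; 6 is not a member.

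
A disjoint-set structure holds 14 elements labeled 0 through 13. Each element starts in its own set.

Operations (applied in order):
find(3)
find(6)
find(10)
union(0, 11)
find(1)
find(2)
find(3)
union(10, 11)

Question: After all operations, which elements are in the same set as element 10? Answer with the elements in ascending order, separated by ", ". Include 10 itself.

Step 1: find(3) -> no change; set of 3 is {3}
Step 2: find(6) -> no change; set of 6 is {6}
Step 3: find(10) -> no change; set of 10 is {10}
Step 4: union(0, 11) -> merged; set of 0 now {0, 11}
Step 5: find(1) -> no change; set of 1 is {1}
Step 6: find(2) -> no change; set of 2 is {2}
Step 7: find(3) -> no change; set of 3 is {3}
Step 8: union(10, 11) -> merged; set of 10 now {0, 10, 11}
Component of 10: {0, 10, 11}

Answer: 0, 10, 11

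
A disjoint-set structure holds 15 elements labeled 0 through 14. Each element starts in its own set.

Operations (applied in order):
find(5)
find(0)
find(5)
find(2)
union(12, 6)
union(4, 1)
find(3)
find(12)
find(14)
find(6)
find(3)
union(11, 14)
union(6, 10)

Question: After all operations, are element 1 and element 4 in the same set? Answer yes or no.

Step 1: find(5) -> no change; set of 5 is {5}
Step 2: find(0) -> no change; set of 0 is {0}
Step 3: find(5) -> no change; set of 5 is {5}
Step 4: find(2) -> no change; set of 2 is {2}
Step 5: union(12, 6) -> merged; set of 12 now {6, 12}
Step 6: union(4, 1) -> merged; set of 4 now {1, 4}
Step 7: find(3) -> no change; set of 3 is {3}
Step 8: find(12) -> no change; set of 12 is {6, 12}
Step 9: find(14) -> no change; set of 14 is {14}
Step 10: find(6) -> no change; set of 6 is {6, 12}
Step 11: find(3) -> no change; set of 3 is {3}
Step 12: union(11, 14) -> merged; set of 11 now {11, 14}
Step 13: union(6, 10) -> merged; set of 6 now {6, 10, 12}
Set of 1: {1, 4}; 4 is a member.

Answer: yes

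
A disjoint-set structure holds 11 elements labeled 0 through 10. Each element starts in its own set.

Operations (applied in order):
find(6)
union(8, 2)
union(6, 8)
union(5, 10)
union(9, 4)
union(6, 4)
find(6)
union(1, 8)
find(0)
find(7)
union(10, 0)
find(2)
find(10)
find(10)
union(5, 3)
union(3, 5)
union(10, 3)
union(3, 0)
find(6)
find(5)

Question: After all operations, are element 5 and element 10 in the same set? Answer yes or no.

Answer: yes

Derivation:
Step 1: find(6) -> no change; set of 6 is {6}
Step 2: union(8, 2) -> merged; set of 8 now {2, 8}
Step 3: union(6, 8) -> merged; set of 6 now {2, 6, 8}
Step 4: union(5, 10) -> merged; set of 5 now {5, 10}
Step 5: union(9, 4) -> merged; set of 9 now {4, 9}
Step 6: union(6, 4) -> merged; set of 6 now {2, 4, 6, 8, 9}
Step 7: find(6) -> no change; set of 6 is {2, 4, 6, 8, 9}
Step 8: union(1, 8) -> merged; set of 1 now {1, 2, 4, 6, 8, 9}
Step 9: find(0) -> no change; set of 0 is {0}
Step 10: find(7) -> no change; set of 7 is {7}
Step 11: union(10, 0) -> merged; set of 10 now {0, 5, 10}
Step 12: find(2) -> no change; set of 2 is {1, 2, 4, 6, 8, 9}
Step 13: find(10) -> no change; set of 10 is {0, 5, 10}
Step 14: find(10) -> no change; set of 10 is {0, 5, 10}
Step 15: union(5, 3) -> merged; set of 5 now {0, 3, 5, 10}
Step 16: union(3, 5) -> already same set; set of 3 now {0, 3, 5, 10}
Step 17: union(10, 3) -> already same set; set of 10 now {0, 3, 5, 10}
Step 18: union(3, 0) -> already same set; set of 3 now {0, 3, 5, 10}
Step 19: find(6) -> no change; set of 6 is {1, 2, 4, 6, 8, 9}
Step 20: find(5) -> no change; set of 5 is {0, 3, 5, 10}
Set of 5: {0, 3, 5, 10}; 10 is a member.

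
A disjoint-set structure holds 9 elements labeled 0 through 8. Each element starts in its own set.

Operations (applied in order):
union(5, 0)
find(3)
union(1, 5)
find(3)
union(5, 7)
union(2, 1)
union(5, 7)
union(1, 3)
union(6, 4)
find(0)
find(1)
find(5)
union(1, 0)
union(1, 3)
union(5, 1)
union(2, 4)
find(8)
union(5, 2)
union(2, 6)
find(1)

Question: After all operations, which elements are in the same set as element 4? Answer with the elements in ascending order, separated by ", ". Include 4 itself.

Answer: 0, 1, 2, 3, 4, 5, 6, 7

Derivation:
Step 1: union(5, 0) -> merged; set of 5 now {0, 5}
Step 2: find(3) -> no change; set of 3 is {3}
Step 3: union(1, 5) -> merged; set of 1 now {0, 1, 5}
Step 4: find(3) -> no change; set of 3 is {3}
Step 5: union(5, 7) -> merged; set of 5 now {0, 1, 5, 7}
Step 6: union(2, 1) -> merged; set of 2 now {0, 1, 2, 5, 7}
Step 7: union(5, 7) -> already same set; set of 5 now {0, 1, 2, 5, 7}
Step 8: union(1, 3) -> merged; set of 1 now {0, 1, 2, 3, 5, 7}
Step 9: union(6, 4) -> merged; set of 6 now {4, 6}
Step 10: find(0) -> no change; set of 0 is {0, 1, 2, 3, 5, 7}
Step 11: find(1) -> no change; set of 1 is {0, 1, 2, 3, 5, 7}
Step 12: find(5) -> no change; set of 5 is {0, 1, 2, 3, 5, 7}
Step 13: union(1, 0) -> already same set; set of 1 now {0, 1, 2, 3, 5, 7}
Step 14: union(1, 3) -> already same set; set of 1 now {0, 1, 2, 3, 5, 7}
Step 15: union(5, 1) -> already same set; set of 5 now {0, 1, 2, 3, 5, 7}
Step 16: union(2, 4) -> merged; set of 2 now {0, 1, 2, 3, 4, 5, 6, 7}
Step 17: find(8) -> no change; set of 8 is {8}
Step 18: union(5, 2) -> already same set; set of 5 now {0, 1, 2, 3, 4, 5, 6, 7}
Step 19: union(2, 6) -> already same set; set of 2 now {0, 1, 2, 3, 4, 5, 6, 7}
Step 20: find(1) -> no change; set of 1 is {0, 1, 2, 3, 4, 5, 6, 7}
Component of 4: {0, 1, 2, 3, 4, 5, 6, 7}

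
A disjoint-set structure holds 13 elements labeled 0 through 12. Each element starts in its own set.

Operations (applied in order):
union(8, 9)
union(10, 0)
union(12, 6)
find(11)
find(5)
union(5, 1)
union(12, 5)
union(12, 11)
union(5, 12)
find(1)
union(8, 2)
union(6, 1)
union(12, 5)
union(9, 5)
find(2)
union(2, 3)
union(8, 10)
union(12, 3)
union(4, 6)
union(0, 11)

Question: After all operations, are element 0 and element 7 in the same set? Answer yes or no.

Answer: no

Derivation:
Step 1: union(8, 9) -> merged; set of 8 now {8, 9}
Step 2: union(10, 0) -> merged; set of 10 now {0, 10}
Step 3: union(12, 6) -> merged; set of 12 now {6, 12}
Step 4: find(11) -> no change; set of 11 is {11}
Step 5: find(5) -> no change; set of 5 is {5}
Step 6: union(5, 1) -> merged; set of 5 now {1, 5}
Step 7: union(12, 5) -> merged; set of 12 now {1, 5, 6, 12}
Step 8: union(12, 11) -> merged; set of 12 now {1, 5, 6, 11, 12}
Step 9: union(5, 12) -> already same set; set of 5 now {1, 5, 6, 11, 12}
Step 10: find(1) -> no change; set of 1 is {1, 5, 6, 11, 12}
Step 11: union(8, 2) -> merged; set of 8 now {2, 8, 9}
Step 12: union(6, 1) -> already same set; set of 6 now {1, 5, 6, 11, 12}
Step 13: union(12, 5) -> already same set; set of 12 now {1, 5, 6, 11, 12}
Step 14: union(9, 5) -> merged; set of 9 now {1, 2, 5, 6, 8, 9, 11, 12}
Step 15: find(2) -> no change; set of 2 is {1, 2, 5, 6, 8, 9, 11, 12}
Step 16: union(2, 3) -> merged; set of 2 now {1, 2, 3, 5, 6, 8, 9, 11, 12}
Step 17: union(8, 10) -> merged; set of 8 now {0, 1, 2, 3, 5, 6, 8, 9, 10, 11, 12}
Step 18: union(12, 3) -> already same set; set of 12 now {0, 1, 2, 3, 5, 6, 8, 9, 10, 11, 12}
Step 19: union(4, 6) -> merged; set of 4 now {0, 1, 2, 3, 4, 5, 6, 8, 9, 10, 11, 12}
Step 20: union(0, 11) -> already same set; set of 0 now {0, 1, 2, 3, 4, 5, 6, 8, 9, 10, 11, 12}
Set of 0: {0, 1, 2, 3, 4, 5, 6, 8, 9, 10, 11, 12}; 7 is not a member.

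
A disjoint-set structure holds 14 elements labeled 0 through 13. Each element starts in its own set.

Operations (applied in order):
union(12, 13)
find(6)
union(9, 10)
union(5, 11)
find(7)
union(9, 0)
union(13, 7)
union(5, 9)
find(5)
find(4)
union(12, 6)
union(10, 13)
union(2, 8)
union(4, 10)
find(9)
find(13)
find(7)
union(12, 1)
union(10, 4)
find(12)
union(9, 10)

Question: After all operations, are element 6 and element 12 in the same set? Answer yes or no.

Answer: yes

Derivation:
Step 1: union(12, 13) -> merged; set of 12 now {12, 13}
Step 2: find(6) -> no change; set of 6 is {6}
Step 3: union(9, 10) -> merged; set of 9 now {9, 10}
Step 4: union(5, 11) -> merged; set of 5 now {5, 11}
Step 5: find(7) -> no change; set of 7 is {7}
Step 6: union(9, 0) -> merged; set of 9 now {0, 9, 10}
Step 7: union(13, 7) -> merged; set of 13 now {7, 12, 13}
Step 8: union(5, 9) -> merged; set of 5 now {0, 5, 9, 10, 11}
Step 9: find(5) -> no change; set of 5 is {0, 5, 9, 10, 11}
Step 10: find(4) -> no change; set of 4 is {4}
Step 11: union(12, 6) -> merged; set of 12 now {6, 7, 12, 13}
Step 12: union(10, 13) -> merged; set of 10 now {0, 5, 6, 7, 9, 10, 11, 12, 13}
Step 13: union(2, 8) -> merged; set of 2 now {2, 8}
Step 14: union(4, 10) -> merged; set of 4 now {0, 4, 5, 6, 7, 9, 10, 11, 12, 13}
Step 15: find(9) -> no change; set of 9 is {0, 4, 5, 6, 7, 9, 10, 11, 12, 13}
Step 16: find(13) -> no change; set of 13 is {0, 4, 5, 6, 7, 9, 10, 11, 12, 13}
Step 17: find(7) -> no change; set of 7 is {0, 4, 5, 6, 7, 9, 10, 11, 12, 13}
Step 18: union(12, 1) -> merged; set of 12 now {0, 1, 4, 5, 6, 7, 9, 10, 11, 12, 13}
Step 19: union(10, 4) -> already same set; set of 10 now {0, 1, 4, 5, 6, 7, 9, 10, 11, 12, 13}
Step 20: find(12) -> no change; set of 12 is {0, 1, 4, 5, 6, 7, 9, 10, 11, 12, 13}
Step 21: union(9, 10) -> already same set; set of 9 now {0, 1, 4, 5, 6, 7, 9, 10, 11, 12, 13}
Set of 6: {0, 1, 4, 5, 6, 7, 9, 10, 11, 12, 13}; 12 is a member.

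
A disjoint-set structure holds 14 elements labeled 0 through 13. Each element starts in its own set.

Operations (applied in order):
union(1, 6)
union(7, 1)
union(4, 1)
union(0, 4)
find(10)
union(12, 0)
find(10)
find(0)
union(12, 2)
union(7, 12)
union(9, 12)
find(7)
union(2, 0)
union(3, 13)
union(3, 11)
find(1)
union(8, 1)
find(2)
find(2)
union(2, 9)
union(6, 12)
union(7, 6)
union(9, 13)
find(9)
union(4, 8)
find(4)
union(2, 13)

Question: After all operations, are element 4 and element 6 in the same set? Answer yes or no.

Step 1: union(1, 6) -> merged; set of 1 now {1, 6}
Step 2: union(7, 1) -> merged; set of 7 now {1, 6, 7}
Step 3: union(4, 1) -> merged; set of 4 now {1, 4, 6, 7}
Step 4: union(0, 4) -> merged; set of 0 now {0, 1, 4, 6, 7}
Step 5: find(10) -> no change; set of 10 is {10}
Step 6: union(12, 0) -> merged; set of 12 now {0, 1, 4, 6, 7, 12}
Step 7: find(10) -> no change; set of 10 is {10}
Step 8: find(0) -> no change; set of 0 is {0, 1, 4, 6, 7, 12}
Step 9: union(12, 2) -> merged; set of 12 now {0, 1, 2, 4, 6, 7, 12}
Step 10: union(7, 12) -> already same set; set of 7 now {0, 1, 2, 4, 6, 7, 12}
Step 11: union(9, 12) -> merged; set of 9 now {0, 1, 2, 4, 6, 7, 9, 12}
Step 12: find(7) -> no change; set of 7 is {0, 1, 2, 4, 6, 7, 9, 12}
Step 13: union(2, 0) -> already same set; set of 2 now {0, 1, 2, 4, 6, 7, 9, 12}
Step 14: union(3, 13) -> merged; set of 3 now {3, 13}
Step 15: union(3, 11) -> merged; set of 3 now {3, 11, 13}
Step 16: find(1) -> no change; set of 1 is {0, 1, 2, 4, 6, 7, 9, 12}
Step 17: union(8, 1) -> merged; set of 8 now {0, 1, 2, 4, 6, 7, 8, 9, 12}
Step 18: find(2) -> no change; set of 2 is {0, 1, 2, 4, 6, 7, 8, 9, 12}
Step 19: find(2) -> no change; set of 2 is {0, 1, 2, 4, 6, 7, 8, 9, 12}
Step 20: union(2, 9) -> already same set; set of 2 now {0, 1, 2, 4, 6, 7, 8, 9, 12}
Step 21: union(6, 12) -> already same set; set of 6 now {0, 1, 2, 4, 6, 7, 8, 9, 12}
Step 22: union(7, 6) -> already same set; set of 7 now {0, 1, 2, 4, 6, 7, 8, 9, 12}
Step 23: union(9, 13) -> merged; set of 9 now {0, 1, 2, 3, 4, 6, 7, 8, 9, 11, 12, 13}
Step 24: find(9) -> no change; set of 9 is {0, 1, 2, 3, 4, 6, 7, 8, 9, 11, 12, 13}
Step 25: union(4, 8) -> already same set; set of 4 now {0, 1, 2, 3, 4, 6, 7, 8, 9, 11, 12, 13}
Step 26: find(4) -> no change; set of 4 is {0, 1, 2, 3, 4, 6, 7, 8, 9, 11, 12, 13}
Step 27: union(2, 13) -> already same set; set of 2 now {0, 1, 2, 3, 4, 6, 7, 8, 9, 11, 12, 13}
Set of 4: {0, 1, 2, 3, 4, 6, 7, 8, 9, 11, 12, 13}; 6 is a member.

Answer: yes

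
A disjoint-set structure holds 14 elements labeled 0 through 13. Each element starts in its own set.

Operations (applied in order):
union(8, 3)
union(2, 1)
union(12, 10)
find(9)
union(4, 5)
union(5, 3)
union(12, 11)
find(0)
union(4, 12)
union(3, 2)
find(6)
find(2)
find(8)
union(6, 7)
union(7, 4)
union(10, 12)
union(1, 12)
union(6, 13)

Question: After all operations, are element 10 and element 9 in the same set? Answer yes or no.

Answer: no

Derivation:
Step 1: union(8, 3) -> merged; set of 8 now {3, 8}
Step 2: union(2, 1) -> merged; set of 2 now {1, 2}
Step 3: union(12, 10) -> merged; set of 12 now {10, 12}
Step 4: find(9) -> no change; set of 9 is {9}
Step 5: union(4, 5) -> merged; set of 4 now {4, 5}
Step 6: union(5, 3) -> merged; set of 5 now {3, 4, 5, 8}
Step 7: union(12, 11) -> merged; set of 12 now {10, 11, 12}
Step 8: find(0) -> no change; set of 0 is {0}
Step 9: union(4, 12) -> merged; set of 4 now {3, 4, 5, 8, 10, 11, 12}
Step 10: union(3, 2) -> merged; set of 3 now {1, 2, 3, 4, 5, 8, 10, 11, 12}
Step 11: find(6) -> no change; set of 6 is {6}
Step 12: find(2) -> no change; set of 2 is {1, 2, 3, 4, 5, 8, 10, 11, 12}
Step 13: find(8) -> no change; set of 8 is {1, 2, 3, 4, 5, 8, 10, 11, 12}
Step 14: union(6, 7) -> merged; set of 6 now {6, 7}
Step 15: union(7, 4) -> merged; set of 7 now {1, 2, 3, 4, 5, 6, 7, 8, 10, 11, 12}
Step 16: union(10, 12) -> already same set; set of 10 now {1, 2, 3, 4, 5, 6, 7, 8, 10, 11, 12}
Step 17: union(1, 12) -> already same set; set of 1 now {1, 2, 3, 4, 5, 6, 7, 8, 10, 11, 12}
Step 18: union(6, 13) -> merged; set of 6 now {1, 2, 3, 4, 5, 6, 7, 8, 10, 11, 12, 13}
Set of 10: {1, 2, 3, 4, 5, 6, 7, 8, 10, 11, 12, 13}; 9 is not a member.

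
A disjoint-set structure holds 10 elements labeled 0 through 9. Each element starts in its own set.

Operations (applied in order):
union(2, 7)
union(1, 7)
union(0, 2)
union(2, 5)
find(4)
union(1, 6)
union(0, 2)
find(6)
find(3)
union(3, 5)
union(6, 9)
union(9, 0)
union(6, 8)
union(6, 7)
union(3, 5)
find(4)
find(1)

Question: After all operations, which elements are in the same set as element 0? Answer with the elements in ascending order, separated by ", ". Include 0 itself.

Answer: 0, 1, 2, 3, 5, 6, 7, 8, 9

Derivation:
Step 1: union(2, 7) -> merged; set of 2 now {2, 7}
Step 2: union(1, 7) -> merged; set of 1 now {1, 2, 7}
Step 3: union(0, 2) -> merged; set of 0 now {0, 1, 2, 7}
Step 4: union(2, 5) -> merged; set of 2 now {0, 1, 2, 5, 7}
Step 5: find(4) -> no change; set of 4 is {4}
Step 6: union(1, 6) -> merged; set of 1 now {0, 1, 2, 5, 6, 7}
Step 7: union(0, 2) -> already same set; set of 0 now {0, 1, 2, 5, 6, 7}
Step 8: find(6) -> no change; set of 6 is {0, 1, 2, 5, 6, 7}
Step 9: find(3) -> no change; set of 3 is {3}
Step 10: union(3, 5) -> merged; set of 3 now {0, 1, 2, 3, 5, 6, 7}
Step 11: union(6, 9) -> merged; set of 6 now {0, 1, 2, 3, 5, 6, 7, 9}
Step 12: union(9, 0) -> already same set; set of 9 now {0, 1, 2, 3, 5, 6, 7, 9}
Step 13: union(6, 8) -> merged; set of 6 now {0, 1, 2, 3, 5, 6, 7, 8, 9}
Step 14: union(6, 7) -> already same set; set of 6 now {0, 1, 2, 3, 5, 6, 7, 8, 9}
Step 15: union(3, 5) -> already same set; set of 3 now {0, 1, 2, 3, 5, 6, 7, 8, 9}
Step 16: find(4) -> no change; set of 4 is {4}
Step 17: find(1) -> no change; set of 1 is {0, 1, 2, 3, 5, 6, 7, 8, 9}
Component of 0: {0, 1, 2, 3, 5, 6, 7, 8, 9}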